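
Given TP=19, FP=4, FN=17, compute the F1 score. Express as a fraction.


Precision = 19/23 = 19/23. Recall = 19/36 = 19/36. F1 = 2*P*R/(P+R) = 38/59.

38/59


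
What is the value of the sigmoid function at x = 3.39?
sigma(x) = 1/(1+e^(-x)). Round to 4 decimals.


sigma(3.39) = 1/(1+e^(-3.39)) = 1/(1+0.033709) = 1/1.033709 = 0.9674.

0.9674


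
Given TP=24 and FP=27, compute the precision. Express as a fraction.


Precision = TP / (TP + FP) = 24 / 51 = 8/17.

8/17


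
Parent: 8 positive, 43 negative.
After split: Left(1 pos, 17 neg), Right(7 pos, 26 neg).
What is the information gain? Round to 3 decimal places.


H(parent) = 0.6268. H(left) = 0.3095, H(right) = 0.7455. Weighted = (18/51)*0.3095 + (33/51)*0.7455 = 0.5916. IG = 0.6268 - 0.5916 = 0.0352, which rounds to 0.035.

0.035


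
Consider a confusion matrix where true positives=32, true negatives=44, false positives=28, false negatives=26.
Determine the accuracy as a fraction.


Accuracy = (TP + TN) / (TP + TN + FP + FN) = (32 + 44) / 130 = 38/65.

38/65


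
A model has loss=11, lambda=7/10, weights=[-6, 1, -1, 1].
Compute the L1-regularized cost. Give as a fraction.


L1 norm = sum(|w|) = 9. J = 11 + 7/10 * 9 = 173/10.

173/10


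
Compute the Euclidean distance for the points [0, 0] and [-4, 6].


d = sqrt(sum of squared differences). (0--4)^2=16, (0-6)^2=36. Sum = 52.

sqrt(52)


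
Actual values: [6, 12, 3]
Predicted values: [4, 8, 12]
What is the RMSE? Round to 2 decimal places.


MSE = 33.6667. RMSE = sqrt(33.6667) = 5.80.

5.80


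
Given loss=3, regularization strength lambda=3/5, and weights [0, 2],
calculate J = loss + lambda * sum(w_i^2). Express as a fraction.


L2 sq norm = sum(w^2) = 4. J = 3 + 3/5 * 4 = 27/5.

27/5


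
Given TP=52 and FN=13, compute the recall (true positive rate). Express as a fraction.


Recall = TP / (TP + FN) = 52 / 65 = 4/5.

4/5


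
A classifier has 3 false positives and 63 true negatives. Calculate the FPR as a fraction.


FPR = FP / (FP + TN) = 3 / 66 = 1/22.

1/22


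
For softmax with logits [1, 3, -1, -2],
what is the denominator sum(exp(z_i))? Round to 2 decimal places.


Denom = e^1=2.7183 + e^3=20.0855 + e^-1=0.3679 + e^-2=0.1353. Sum = 23.3070, which rounds to 23.31.

23.31


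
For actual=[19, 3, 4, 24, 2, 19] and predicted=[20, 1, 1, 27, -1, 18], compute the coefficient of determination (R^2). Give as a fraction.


Mean(y) = 71/6. SS_res = 33. SS_tot = 2921/6. R^2 = 1 - 33/(2921/6) = 2723/2921.

2723/2921


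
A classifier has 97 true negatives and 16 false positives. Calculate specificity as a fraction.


Specificity = TN / (TN + FP) = 97 / 113 = 97/113.

97/113


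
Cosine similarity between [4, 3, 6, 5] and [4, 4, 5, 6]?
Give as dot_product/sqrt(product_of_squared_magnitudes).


dot = 88. |a|^2 = 86, |b|^2 = 93. cos = 88/sqrt(7998).

88/sqrt(7998)


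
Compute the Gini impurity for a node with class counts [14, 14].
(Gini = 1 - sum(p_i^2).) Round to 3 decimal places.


Total = 28. Proportions: 14/28, 14/28. sum(p_i^2) = 0.5000. Gini = 1 - 0.5000 = 0.5000, which rounds to 0.500.

0.500


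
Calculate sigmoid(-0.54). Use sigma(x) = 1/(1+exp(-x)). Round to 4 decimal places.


sigma(-0.54) = 1/(1+e^(0.54)) = 1/(1+1.716007) = 1/2.716007 = 0.3682.

0.3682


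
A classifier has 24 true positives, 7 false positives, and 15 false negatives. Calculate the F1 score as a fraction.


Precision = 24/31 = 24/31. Recall = 24/39 = 8/13. F1 = 2*P*R/(P+R) = 24/35.

24/35


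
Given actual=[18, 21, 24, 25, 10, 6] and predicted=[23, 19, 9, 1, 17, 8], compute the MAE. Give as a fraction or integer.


MAE = (1/6) * (|18-23|=5 + |21-19|=2 + |24-9|=15 + |25-1|=24 + |10-17|=7 + |6-8|=2). Sum = 55. MAE = 55/6.

55/6


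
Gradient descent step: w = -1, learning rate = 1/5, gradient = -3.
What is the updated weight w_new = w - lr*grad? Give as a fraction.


w_new = -1 - 1/5 * -3 = -1 - -3/5 = -2/5.

-2/5


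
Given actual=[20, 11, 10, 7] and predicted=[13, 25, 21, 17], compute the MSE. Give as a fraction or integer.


MSE = (1/4) * ((20-13)^2=49 + (11-25)^2=196 + (10-21)^2=121 + (7-17)^2=100). Sum = 466. MSE = 233/2.

233/2


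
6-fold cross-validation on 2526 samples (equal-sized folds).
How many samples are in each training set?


Each validation fold has 2526/6 = 421 samples. Training set = 2526 - 421 = 2105.

2105


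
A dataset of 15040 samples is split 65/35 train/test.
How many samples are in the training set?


Test set = 15040 * 35% = 5264. Training set = 15040 - 5264 = 9776.

9776


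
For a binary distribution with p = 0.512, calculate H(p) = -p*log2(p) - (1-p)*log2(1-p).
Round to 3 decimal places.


H = -0.512*log2(0.512) - 0.488*log2(0.488) = 1.000.

1.000


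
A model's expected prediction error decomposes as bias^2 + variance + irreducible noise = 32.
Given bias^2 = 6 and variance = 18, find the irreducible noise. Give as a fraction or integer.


Total error = bias^2 + variance + irreducible noise. So irreducible noise = 32 - 6 - 18 = 8.

8


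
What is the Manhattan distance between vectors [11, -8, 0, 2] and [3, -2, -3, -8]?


d = sum of absolute differences: |11-3|=8 + |-8--2|=6 + |0--3|=3 + |2--8|=10 = 27.

27


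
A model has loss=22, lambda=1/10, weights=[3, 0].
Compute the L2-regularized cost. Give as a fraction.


L2 sq norm = sum(w^2) = 9. J = 22 + 1/10 * 9 = 229/10.

229/10


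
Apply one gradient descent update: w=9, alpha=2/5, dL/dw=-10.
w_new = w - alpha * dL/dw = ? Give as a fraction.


w_new = 9 - 2/5 * -10 = 9 - -4 = 13.

13


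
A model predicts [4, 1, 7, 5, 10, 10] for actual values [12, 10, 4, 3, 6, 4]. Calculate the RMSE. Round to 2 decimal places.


MSE = 35.0000. RMSE = sqrt(35.0000) = 5.92.

5.92


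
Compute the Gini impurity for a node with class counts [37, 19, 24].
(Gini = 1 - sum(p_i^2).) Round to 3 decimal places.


Total = 80. Proportions: 37/80, 19/80, 24/80. sum(p_i^2) = 0.3603. Gini = 1 - 0.3603 = 0.6397, which rounds to 0.640.

0.640


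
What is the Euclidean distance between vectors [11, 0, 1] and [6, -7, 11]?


d = sqrt(sum of squared differences). (11-6)^2=25, (0--7)^2=49, (1-11)^2=100. Sum = 174.

sqrt(174)


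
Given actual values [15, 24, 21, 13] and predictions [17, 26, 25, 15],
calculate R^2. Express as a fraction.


Mean(y) = 73/4. SS_res = 28. SS_tot = 315/4. R^2 = 1 - 28/(315/4) = 29/45.

29/45


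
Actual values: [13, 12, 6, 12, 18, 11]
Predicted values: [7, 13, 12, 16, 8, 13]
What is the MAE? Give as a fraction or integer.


MAE = (1/6) * (|13-7|=6 + |12-13|=1 + |6-12|=6 + |12-16|=4 + |18-8|=10 + |11-13|=2). Sum = 29. MAE = 29/6.

29/6


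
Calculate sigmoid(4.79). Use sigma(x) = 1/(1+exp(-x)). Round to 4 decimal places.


sigma(4.79) = 1/(1+e^(-4.79)) = 1/(1+0.008312) = 1/1.008312 = 0.9918.

0.9918


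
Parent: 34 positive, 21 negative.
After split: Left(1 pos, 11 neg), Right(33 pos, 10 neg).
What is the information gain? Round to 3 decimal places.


H(parent) = 0.9593. H(left) = 0.4138, H(right) = 0.7824. Weighted = (12/55)*0.4138 + (43/55)*0.7824 = 0.7020. IG = 0.9593 - 0.7020 = 0.2573, which rounds to 0.257.

0.257


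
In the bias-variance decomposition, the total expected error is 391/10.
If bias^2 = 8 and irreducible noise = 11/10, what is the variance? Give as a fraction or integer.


Total error = bias^2 + variance + irreducible noise. So variance = 391/10 - 8 - 11/10 = 30.

30


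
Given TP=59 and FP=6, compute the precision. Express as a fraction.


Precision = TP / (TP + FP) = 59 / 65 = 59/65.

59/65


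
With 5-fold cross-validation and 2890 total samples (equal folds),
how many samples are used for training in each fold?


Each validation fold has 2890/5 = 578 samples. Training set = 2890 - 578 = 2312.

2312


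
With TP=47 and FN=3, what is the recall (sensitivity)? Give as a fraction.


Recall = TP / (TP + FN) = 47 / 50 = 47/50.

47/50


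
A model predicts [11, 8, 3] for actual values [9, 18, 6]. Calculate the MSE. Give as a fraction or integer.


MSE = (1/3) * ((9-11)^2=4 + (18-8)^2=100 + (6-3)^2=9). Sum = 113. MSE = 113/3.

113/3


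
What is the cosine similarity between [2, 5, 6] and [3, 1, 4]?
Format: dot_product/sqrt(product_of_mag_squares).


dot = 35. |a|^2 = 65, |b|^2 = 26. cos = 35/sqrt(1690).

35/sqrt(1690)


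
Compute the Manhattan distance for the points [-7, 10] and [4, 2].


d = sum of absolute differences: |-7-4|=11 + |10-2|=8 = 19.

19


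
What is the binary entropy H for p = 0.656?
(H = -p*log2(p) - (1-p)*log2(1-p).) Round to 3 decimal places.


H = -0.656*log2(0.656) - 0.344*log2(0.344) = 0.929.

0.929


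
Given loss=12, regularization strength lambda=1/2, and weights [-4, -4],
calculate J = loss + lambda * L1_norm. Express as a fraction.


L1 norm = sum(|w|) = 8. J = 12 + 1/2 * 8 = 16.

16


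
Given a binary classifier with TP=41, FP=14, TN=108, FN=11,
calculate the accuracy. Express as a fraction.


Accuracy = (TP + TN) / (TP + TN + FP + FN) = (41 + 108) / 174 = 149/174.

149/174


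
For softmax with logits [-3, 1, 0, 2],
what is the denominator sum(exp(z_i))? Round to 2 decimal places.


Denom = e^-3=0.0498 + e^1=2.7183 + e^0=1.0000 + e^2=7.3891. Sum = 11.1572, which rounds to 11.16.

11.16


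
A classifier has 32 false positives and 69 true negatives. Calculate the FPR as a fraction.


FPR = FP / (FP + TN) = 32 / 101 = 32/101.

32/101


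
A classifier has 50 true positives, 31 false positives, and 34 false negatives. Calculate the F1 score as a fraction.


Precision = 50/81 = 50/81. Recall = 50/84 = 25/42. F1 = 2*P*R/(P+R) = 20/33.

20/33


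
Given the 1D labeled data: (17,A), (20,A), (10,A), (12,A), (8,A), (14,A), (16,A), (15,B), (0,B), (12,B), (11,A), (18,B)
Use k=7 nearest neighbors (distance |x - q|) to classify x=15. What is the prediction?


Distances: |17-15|=2, |20-15|=5, |10-15|=5, |12-15|=3, |8-15|=7, |14-15|=1, |16-15|=1, |15-15|=0, |0-15|=15, |12-15|=3, |11-15|=4, |18-15|=3. 7 nearest: (15,B), (14,A), (16,A), (17,A), (12,A), (12,B), (18,B). Counts: {'B': 3, 'A': 4}. Majority class: A.

A


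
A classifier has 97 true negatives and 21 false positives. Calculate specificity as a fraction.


Specificity = TN / (TN + FP) = 97 / 118 = 97/118.

97/118


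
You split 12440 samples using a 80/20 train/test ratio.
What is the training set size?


Test set = 12440 * 20% = 2488. Training set = 12440 - 2488 = 9952.

9952


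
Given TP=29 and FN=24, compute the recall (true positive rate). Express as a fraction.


Recall = TP / (TP + FN) = 29 / 53 = 29/53.

29/53


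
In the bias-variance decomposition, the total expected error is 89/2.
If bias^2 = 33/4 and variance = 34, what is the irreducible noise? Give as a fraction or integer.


Total error = bias^2 + variance + irreducible noise. So irreducible noise = 89/2 - 33/4 - 34 = 9/4.

9/4


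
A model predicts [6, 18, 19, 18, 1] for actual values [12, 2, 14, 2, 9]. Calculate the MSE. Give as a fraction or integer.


MSE = (1/5) * ((12-6)^2=36 + (2-18)^2=256 + (14-19)^2=25 + (2-18)^2=256 + (9-1)^2=64). Sum = 637. MSE = 637/5.

637/5


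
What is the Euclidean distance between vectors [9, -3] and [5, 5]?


d = sqrt(sum of squared differences). (9-5)^2=16, (-3-5)^2=64. Sum = 80.

sqrt(80)


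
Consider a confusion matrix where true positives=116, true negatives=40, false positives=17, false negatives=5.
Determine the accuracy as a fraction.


Accuracy = (TP + TN) / (TP + TN + FP + FN) = (116 + 40) / 178 = 78/89.

78/89


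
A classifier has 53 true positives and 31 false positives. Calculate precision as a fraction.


Precision = TP / (TP + FP) = 53 / 84 = 53/84.

53/84


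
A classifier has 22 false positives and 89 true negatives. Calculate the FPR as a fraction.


FPR = FP / (FP + TN) = 22 / 111 = 22/111.

22/111


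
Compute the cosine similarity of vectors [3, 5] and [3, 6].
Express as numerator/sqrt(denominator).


dot = 39. |a|^2 = 34, |b|^2 = 45. cos = 39/sqrt(1530).

39/sqrt(1530)


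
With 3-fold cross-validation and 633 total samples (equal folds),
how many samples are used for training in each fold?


Each validation fold has 633/3 = 211 samples. Training set = 633 - 211 = 422.

422


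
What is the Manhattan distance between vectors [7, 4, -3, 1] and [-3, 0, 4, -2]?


d = sum of absolute differences: |7--3|=10 + |4-0|=4 + |-3-4|=7 + |1--2|=3 = 24.

24


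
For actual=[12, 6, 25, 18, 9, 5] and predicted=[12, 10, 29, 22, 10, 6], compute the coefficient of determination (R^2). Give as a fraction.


Mean(y) = 25/2. SS_res = 50. SS_tot = 595/2. R^2 = 1 - 50/(595/2) = 99/119.

99/119


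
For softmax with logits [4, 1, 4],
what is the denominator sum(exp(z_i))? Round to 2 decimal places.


Denom = e^4=54.5982 + e^1=2.7183 + e^4=54.5982. Sum = 111.9147, which rounds to 111.91.

111.91


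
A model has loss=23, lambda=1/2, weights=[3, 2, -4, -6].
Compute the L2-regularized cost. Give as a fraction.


L2 sq norm = sum(w^2) = 65. J = 23 + 1/2 * 65 = 111/2.

111/2


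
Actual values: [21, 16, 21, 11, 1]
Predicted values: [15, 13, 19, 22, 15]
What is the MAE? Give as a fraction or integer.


MAE = (1/5) * (|21-15|=6 + |16-13|=3 + |21-19|=2 + |11-22|=11 + |1-15|=14). Sum = 36. MAE = 36/5.

36/5


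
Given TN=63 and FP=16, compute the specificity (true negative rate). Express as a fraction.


Specificity = TN / (TN + FP) = 63 / 79 = 63/79.

63/79


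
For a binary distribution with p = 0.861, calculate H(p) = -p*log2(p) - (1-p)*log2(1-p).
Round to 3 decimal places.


H = -0.861*log2(0.861) - 0.139*log2(0.139) = 0.582.

0.582


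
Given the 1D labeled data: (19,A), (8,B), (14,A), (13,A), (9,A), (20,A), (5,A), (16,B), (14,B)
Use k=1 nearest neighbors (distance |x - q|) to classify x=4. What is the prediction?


Distances: |19-4|=15, |8-4|=4, |14-4|=10, |13-4|=9, |9-4|=5, |20-4|=16, |5-4|=1, |16-4|=12, |14-4|=10. 1 nearest: (5,A). Counts: {'A': 1}. Majority class: A.

A


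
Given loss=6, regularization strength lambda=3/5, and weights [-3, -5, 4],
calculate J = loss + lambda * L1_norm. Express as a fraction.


L1 norm = sum(|w|) = 12. J = 6 + 3/5 * 12 = 66/5.

66/5


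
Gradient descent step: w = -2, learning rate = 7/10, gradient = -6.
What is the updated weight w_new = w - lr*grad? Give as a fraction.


w_new = -2 - 7/10 * -6 = -2 - -21/5 = 11/5.

11/5


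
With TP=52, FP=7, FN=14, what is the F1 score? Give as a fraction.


Precision = 52/59 = 52/59. Recall = 52/66 = 26/33. F1 = 2*P*R/(P+R) = 104/125.

104/125


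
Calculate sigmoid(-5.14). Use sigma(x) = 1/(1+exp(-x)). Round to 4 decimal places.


sigma(-5.14) = 1/(1+e^(5.14)) = 1/(1+170.715768) = 1/171.715768 = 0.0058.

0.0058


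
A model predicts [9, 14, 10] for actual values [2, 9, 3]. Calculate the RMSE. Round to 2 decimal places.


MSE = 41.0000. RMSE = sqrt(41.0000) = 6.40.

6.40


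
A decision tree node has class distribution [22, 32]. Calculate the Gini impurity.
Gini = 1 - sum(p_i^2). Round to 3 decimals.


Total = 54. Proportions: 22/54, 32/54. sum(p_i^2) = 0.5171. Gini = 1 - 0.5171 = 0.4829, which rounds to 0.483.

0.483


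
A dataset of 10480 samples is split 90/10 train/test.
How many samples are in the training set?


Test set = 10480 * 10% = 1048. Training set = 10480 - 1048 = 9432.

9432


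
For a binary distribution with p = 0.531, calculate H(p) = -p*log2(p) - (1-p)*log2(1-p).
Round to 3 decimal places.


H = -0.531*log2(0.531) - 0.469*log2(0.469) = 0.997.

0.997


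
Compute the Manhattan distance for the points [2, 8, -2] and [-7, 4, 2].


d = sum of absolute differences: |2--7|=9 + |8-4|=4 + |-2-2|=4 = 17.

17


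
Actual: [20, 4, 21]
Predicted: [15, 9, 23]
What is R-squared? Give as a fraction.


Mean(y) = 15. SS_res = 54. SS_tot = 182. R^2 = 1 - 54/(182) = 64/91.

64/91


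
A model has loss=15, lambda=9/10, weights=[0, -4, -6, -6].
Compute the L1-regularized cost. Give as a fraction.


L1 norm = sum(|w|) = 16. J = 15 + 9/10 * 16 = 147/5.

147/5


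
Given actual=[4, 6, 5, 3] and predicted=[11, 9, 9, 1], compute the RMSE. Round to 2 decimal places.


MSE = 19.5000. RMSE = sqrt(19.5000) = 4.42.

4.42


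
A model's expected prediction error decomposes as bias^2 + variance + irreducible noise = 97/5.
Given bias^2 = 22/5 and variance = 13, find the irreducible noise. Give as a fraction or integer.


Total error = bias^2 + variance + irreducible noise. So irreducible noise = 97/5 - 22/5 - 13 = 2.

2


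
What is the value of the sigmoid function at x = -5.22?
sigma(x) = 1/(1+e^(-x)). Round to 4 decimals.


sigma(-5.22) = 1/(1+e^(5.22)) = 1/(1+184.934184) = 1/185.934184 = 0.0054.

0.0054


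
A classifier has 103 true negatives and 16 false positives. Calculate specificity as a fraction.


Specificity = TN / (TN + FP) = 103 / 119 = 103/119.

103/119


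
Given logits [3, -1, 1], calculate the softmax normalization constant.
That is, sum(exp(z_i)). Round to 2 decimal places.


Denom = e^3=20.0855 + e^-1=0.3679 + e^1=2.7183. Sum = 23.1717, which rounds to 23.17.

23.17


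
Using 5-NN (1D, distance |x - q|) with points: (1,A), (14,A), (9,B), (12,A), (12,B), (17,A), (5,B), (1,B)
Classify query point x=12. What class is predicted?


Distances: |1-12|=11, |14-12|=2, |9-12|=3, |12-12|=0, |12-12|=0, |17-12|=5, |5-12|=7, |1-12|=11. 5 nearest: (12,A), (12,B), (14,A), (9,B), (17,A). Counts: {'A': 3, 'B': 2}. Majority class: A.

A


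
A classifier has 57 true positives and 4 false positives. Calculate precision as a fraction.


Precision = TP / (TP + FP) = 57 / 61 = 57/61.

57/61


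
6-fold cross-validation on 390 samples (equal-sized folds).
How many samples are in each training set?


Each validation fold has 390/6 = 65 samples. Training set = 390 - 65 = 325.

325


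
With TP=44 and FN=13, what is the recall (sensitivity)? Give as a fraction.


Recall = TP / (TP + FN) = 44 / 57 = 44/57.

44/57


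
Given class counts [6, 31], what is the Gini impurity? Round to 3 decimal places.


Total = 37. Proportions: 6/37, 31/37. sum(p_i^2) = 0.7283. Gini = 1 - 0.7283 = 0.2717, which rounds to 0.272.

0.272


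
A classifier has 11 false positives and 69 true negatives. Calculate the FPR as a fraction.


FPR = FP / (FP + TN) = 11 / 80 = 11/80.

11/80


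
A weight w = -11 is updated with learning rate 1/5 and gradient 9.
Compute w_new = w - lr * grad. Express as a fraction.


w_new = -11 - 1/5 * 9 = -11 - 9/5 = -64/5.

-64/5


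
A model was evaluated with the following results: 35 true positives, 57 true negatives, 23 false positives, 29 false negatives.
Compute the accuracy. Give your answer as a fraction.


Accuracy = (TP + TN) / (TP + TN + FP + FN) = (35 + 57) / 144 = 23/36.

23/36


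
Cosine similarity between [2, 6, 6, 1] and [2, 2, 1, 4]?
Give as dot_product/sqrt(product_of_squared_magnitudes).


dot = 26. |a|^2 = 77, |b|^2 = 25. cos = 26/sqrt(1925).

26/sqrt(1925)


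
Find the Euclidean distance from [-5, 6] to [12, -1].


d = sqrt(sum of squared differences). (-5-12)^2=289, (6--1)^2=49. Sum = 338.

sqrt(338)


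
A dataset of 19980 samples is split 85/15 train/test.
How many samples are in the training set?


Test set = 19980 * 15% = 2997. Training set = 19980 - 2997 = 16983.

16983


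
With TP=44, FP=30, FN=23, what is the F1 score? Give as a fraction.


Precision = 44/74 = 22/37. Recall = 44/67 = 44/67. F1 = 2*P*R/(P+R) = 88/141.

88/141


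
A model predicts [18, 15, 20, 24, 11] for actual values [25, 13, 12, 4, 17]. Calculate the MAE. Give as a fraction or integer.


MAE = (1/5) * (|25-18|=7 + |13-15|=2 + |12-20|=8 + |4-24|=20 + |17-11|=6). Sum = 43. MAE = 43/5.

43/5


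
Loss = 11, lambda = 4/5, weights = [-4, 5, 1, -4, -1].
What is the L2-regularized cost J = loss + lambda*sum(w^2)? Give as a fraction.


L2 sq norm = sum(w^2) = 59. J = 11 + 4/5 * 59 = 291/5.

291/5


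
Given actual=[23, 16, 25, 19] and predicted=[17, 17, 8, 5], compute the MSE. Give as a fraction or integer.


MSE = (1/4) * ((23-17)^2=36 + (16-17)^2=1 + (25-8)^2=289 + (19-5)^2=196). Sum = 522. MSE = 261/2.

261/2


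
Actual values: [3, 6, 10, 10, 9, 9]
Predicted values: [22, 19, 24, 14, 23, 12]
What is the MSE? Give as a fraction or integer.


MSE = (1/6) * ((3-22)^2=361 + (6-19)^2=169 + (10-24)^2=196 + (10-14)^2=16 + (9-23)^2=196 + (9-12)^2=9). Sum = 947. MSE = 947/6.

947/6


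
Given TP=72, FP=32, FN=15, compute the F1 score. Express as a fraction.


Precision = 72/104 = 9/13. Recall = 72/87 = 24/29. F1 = 2*P*R/(P+R) = 144/191.

144/191


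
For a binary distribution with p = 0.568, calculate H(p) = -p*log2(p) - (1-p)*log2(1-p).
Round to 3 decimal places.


H = -0.568*log2(0.568) - 0.432*log2(0.432) = 0.987.

0.987


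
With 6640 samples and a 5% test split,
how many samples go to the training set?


Test set = 6640 * 5% = 332. Training set = 6640 - 332 = 6308.

6308


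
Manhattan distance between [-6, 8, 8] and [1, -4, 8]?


d = sum of absolute differences: |-6-1|=7 + |8--4|=12 + |8-8|=0 = 19.

19


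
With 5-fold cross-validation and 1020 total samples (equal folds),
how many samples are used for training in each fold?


Each validation fold has 1020/5 = 204 samples. Training set = 1020 - 204 = 816.

816


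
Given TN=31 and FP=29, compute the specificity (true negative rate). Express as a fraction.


Specificity = TN / (TN + FP) = 31 / 60 = 31/60.

31/60


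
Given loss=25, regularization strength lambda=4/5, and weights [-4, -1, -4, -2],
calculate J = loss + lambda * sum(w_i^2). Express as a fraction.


L2 sq norm = sum(w^2) = 37. J = 25 + 4/5 * 37 = 273/5.

273/5


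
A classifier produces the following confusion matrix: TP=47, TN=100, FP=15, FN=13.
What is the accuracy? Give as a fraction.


Accuracy = (TP + TN) / (TP + TN + FP + FN) = (47 + 100) / 175 = 21/25.

21/25


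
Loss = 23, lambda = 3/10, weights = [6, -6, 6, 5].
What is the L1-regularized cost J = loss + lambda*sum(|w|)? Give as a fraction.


L1 norm = sum(|w|) = 23. J = 23 + 3/10 * 23 = 299/10.

299/10


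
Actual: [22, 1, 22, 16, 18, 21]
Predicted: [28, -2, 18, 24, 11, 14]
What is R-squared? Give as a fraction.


Mean(y) = 50/3. SS_res = 223. SS_tot = 970/3. R^2 = 1 - 223/(970/3) = 301/970.

301/970


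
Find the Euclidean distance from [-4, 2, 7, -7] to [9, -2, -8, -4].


d = sqrt(sum of squared differences). (-4-9)^2=169, (2--2)^2=16, (7--8)^2=225, (-7--4)^2=9. Sum = 419.

sqrt(419)


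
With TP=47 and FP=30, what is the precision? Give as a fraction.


Precision = TP / (TP + FP) = 47 / 77 = 47/77.

47/77


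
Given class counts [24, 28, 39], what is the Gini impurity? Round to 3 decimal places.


Total = 91. Proportions: 24/91, 28/91, 39/91. sum(p_i^2) = 0.3479. Gini = 1 - 0.3479 = 0.6521, which rounds to 0.652.

0.652


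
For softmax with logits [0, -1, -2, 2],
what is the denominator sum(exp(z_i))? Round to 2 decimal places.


Denom = e^0=1.0000 + e^-1=0.3679 + e^-2=0.1353 + e^2=7.3891. Sum = 8.8923, which rounds to 8.89.

8.89


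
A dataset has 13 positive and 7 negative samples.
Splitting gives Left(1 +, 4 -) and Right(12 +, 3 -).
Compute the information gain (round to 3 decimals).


H(parent) = 0.9341. H(left) = 0.7219, H(right) = 0.7219. Weighted = (5/20)*0.7219 + (15/20)*0.7219 = 0.7219. IG = 0.9341 - 0.7219 = 0.2122, which rounds to 0.212.

0.212


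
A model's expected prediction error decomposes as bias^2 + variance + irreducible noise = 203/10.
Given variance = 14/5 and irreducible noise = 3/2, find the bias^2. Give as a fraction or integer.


Total error = bias^2 + variance + irreducible noise. So bias^2 = 203/10 - 14/5 - 3/2 = 16.

16


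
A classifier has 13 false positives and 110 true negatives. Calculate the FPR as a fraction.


FPR = FP / (FP + TN) = 13 / 123 = 13/123.

13/123


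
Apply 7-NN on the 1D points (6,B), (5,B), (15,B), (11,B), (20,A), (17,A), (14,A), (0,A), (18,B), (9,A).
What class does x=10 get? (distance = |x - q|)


Distances: |6-10|=4, |5-10|=5, |15-10|=5, |11-10|=1, |20-10|=10, |17-10|=7, |14-10|=4, |0-10|=10, |18-10|=8, |9-10|=1. 7 nearest: (9,A), (11,B), (14,A), (6,B), (5,B), (15,B), (17,A). Counts: {'A': 3, 'B': 4}. Majority class: B.

B


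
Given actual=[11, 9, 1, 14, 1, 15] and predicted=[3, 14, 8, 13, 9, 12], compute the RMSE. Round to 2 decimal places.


MSE = 35.3333. RMSE = sqrt(35.3333) = 5.94.

5.94


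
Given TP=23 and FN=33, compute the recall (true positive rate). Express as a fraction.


Recall = TP / (TP + FN) = 23 / 56 = 23/56.

23/56


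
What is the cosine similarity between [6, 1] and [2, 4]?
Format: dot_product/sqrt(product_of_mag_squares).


dot = 16. |a|^2 = 37, |b|^2 = 20. cos = 16/sqrt(740).

16/sqrt(740)


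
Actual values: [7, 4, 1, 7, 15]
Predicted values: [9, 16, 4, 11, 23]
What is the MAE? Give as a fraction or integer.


MAE = (1/5) * (|7-9|=2 + |4-16|=12 + |1-4|=3 + |7-11|=4 + |15-23|=8). Sum = 29. MAE = 29/5.

29/5


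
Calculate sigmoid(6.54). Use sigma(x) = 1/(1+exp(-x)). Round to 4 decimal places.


sigma(6.54) = 1/(1+e^(-6.54)) = 1/(1+0.001444) = 1/1.001444 = 0.9986.

0.9986


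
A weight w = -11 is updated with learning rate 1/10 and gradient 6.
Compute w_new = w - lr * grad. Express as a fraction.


w_new = -11 - 1/10 * 6 = -11 - 3/5 = -58/5.

-58/5


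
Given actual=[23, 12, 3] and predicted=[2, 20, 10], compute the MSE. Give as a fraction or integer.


MSE = (1/3) * ((23-2)^2=441 + (12-20)^2=64 + (3-10)^2=49). Sum = 554. MSE = 554/3.

554/3


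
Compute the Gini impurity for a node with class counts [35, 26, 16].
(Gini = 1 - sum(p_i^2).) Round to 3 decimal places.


Total = 77. Proportions: 35/77, 26/77, 16/77. sum(p_i^2) = 0.3638. Gini = 1 - 0.3638 = 0.6362, which rounds to 0.636.

0.636


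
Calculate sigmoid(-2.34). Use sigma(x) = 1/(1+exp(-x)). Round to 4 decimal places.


sigma(-2.34) = 1/(1+e^(2.34)) = 1/(1+10.381237) = 1/11.381237 = 0.0879.

0.0879


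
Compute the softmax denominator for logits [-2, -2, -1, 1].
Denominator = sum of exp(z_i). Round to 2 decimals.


Denom = e^-2=0.1353 + e^-2=0.1353 + e^-1=0.3679 + e^1=2.7183. Sum = 3.3568, which rounds to 3.36.

3.36


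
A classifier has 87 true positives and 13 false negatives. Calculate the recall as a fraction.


Recall = TP / (TP + FN) = 87 / 100 = 87/100.

87/100


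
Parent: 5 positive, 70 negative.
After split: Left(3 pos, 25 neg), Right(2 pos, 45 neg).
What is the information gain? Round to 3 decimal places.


H(parent) = 0.3534. H(left) = 0.4912, H(right) = 0.2539. Weighted = (28/75)*0.4912 + (47/75)*0.2539 = 0.3425. IG = 0.3534 - 0.3425 = 0.0109, which rounds to 0.011.

0.011


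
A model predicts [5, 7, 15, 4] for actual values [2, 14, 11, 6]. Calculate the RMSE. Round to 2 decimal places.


MSE = 19.5000. RMSE = sqrt(19.5000) = 4.42.

4.42


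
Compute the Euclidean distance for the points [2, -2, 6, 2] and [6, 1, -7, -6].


d = sqrt(sum of squared differences). (2-6)^2=16, (-2-1)^2=9, (6--7)^2=169, (2--6)^2=64. Sum = 258.

sqrt(258)


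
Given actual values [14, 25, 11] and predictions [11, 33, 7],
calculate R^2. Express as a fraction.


Mean(y) = 50/3. SS_res = 89. SS_tot = 326/3. R^2 = 1 - 89/(326/3) = 59/326.

59/326


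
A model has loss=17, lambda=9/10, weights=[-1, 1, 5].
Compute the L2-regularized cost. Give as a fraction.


L2 sq norm = sum(w^2) = 27. J = 17 + 9/10 * 27 = 413/10.

413/10


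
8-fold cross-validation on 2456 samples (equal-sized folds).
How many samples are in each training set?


Each validation fold has 2456/8 = 307 samples. Training set = 2456 - 307 = 2149.

2149


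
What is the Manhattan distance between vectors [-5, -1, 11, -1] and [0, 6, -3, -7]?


d = sum of absolute differences: |-5-0|=5 + |-1-6|=7 + |11--3|=14 + |-1--7|=6 = 32.

32


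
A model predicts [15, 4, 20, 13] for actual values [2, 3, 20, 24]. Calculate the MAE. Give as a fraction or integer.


MAE = (1/4) * (|2-15|=13 + |3-4|=1 + |20-20|=0 + |24-13|=11). Sum = 25. MAE = 25/4.

25/4


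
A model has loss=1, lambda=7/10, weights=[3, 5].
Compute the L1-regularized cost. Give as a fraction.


L1 norm = sum(|w|) = 8. J = 1 + 7/10 * 8 = 33/5.

33/5


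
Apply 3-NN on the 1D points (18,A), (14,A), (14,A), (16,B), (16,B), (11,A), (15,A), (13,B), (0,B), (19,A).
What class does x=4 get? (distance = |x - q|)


Distances: |18-4|=14, |14-4|=10, |14-4|=10, |16-4|=12, |16-4|=12, |11-4|=7, |15-4|=11, |13-4|=9, |0-4|=4, |19-4|=15. 3 nearest: (0,B), (11,A), (13,B). Counts: {'B': 2, 'A': 1}. Majority class: B.

B


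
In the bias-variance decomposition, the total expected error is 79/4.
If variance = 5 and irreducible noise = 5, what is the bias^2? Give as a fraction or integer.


Total error = bias^2 + variance + irreducible noise. So bias^2 = 79/4 - 5 - 5 = 39/4.

39/4


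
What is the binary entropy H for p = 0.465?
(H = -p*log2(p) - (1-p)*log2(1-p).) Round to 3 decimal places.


H = -0.465*log2(0.465) - 0.535*log2(0.535) = 0.996.

0.996


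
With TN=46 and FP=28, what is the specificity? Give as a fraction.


Specificity = TN / (TN + FP) = 46 / 74 = 23/37.

23/37


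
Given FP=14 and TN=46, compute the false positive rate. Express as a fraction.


FPR = FP / (FP + TN) = 14 / 60 = 7/30.

7/30


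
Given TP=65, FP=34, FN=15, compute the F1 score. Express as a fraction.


Precision = 65/99 = 65/99. Recall = 65/80 = 13/16. F1 = 2*P*R/(P+R) = 130/179.

130/179


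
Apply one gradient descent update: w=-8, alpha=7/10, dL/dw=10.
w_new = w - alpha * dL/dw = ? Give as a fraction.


w_new = -8 - 7/10 * 10 = -8 - 7 = -15.

-15


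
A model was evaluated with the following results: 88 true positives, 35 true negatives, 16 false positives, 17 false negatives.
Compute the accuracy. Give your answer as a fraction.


Accuracy = (TP + TN) / (TP + TN + FP + FN) = (88 + 35) / 156 = 41/52.

41/52


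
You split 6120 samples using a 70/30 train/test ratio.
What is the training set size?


Test set = 6120 * 30% = 1836. Training set = 6120 - 1836 = 4284.

4284


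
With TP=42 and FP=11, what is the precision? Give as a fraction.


Precision = TP / (TP + FP) = 42 / 53 = 42/53.

42/53


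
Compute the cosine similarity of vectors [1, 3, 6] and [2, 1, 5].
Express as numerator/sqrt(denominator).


dot = 35. |a|^2 = 46, |b|^2 = 30. cos = 35/sqrt(1380).

35/sqrt(1380)


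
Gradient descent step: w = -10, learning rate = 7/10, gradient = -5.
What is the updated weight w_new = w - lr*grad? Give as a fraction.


w_new = -10 - 7/10 * -5 = -10 - -7/2 = -13/2.

-13/2


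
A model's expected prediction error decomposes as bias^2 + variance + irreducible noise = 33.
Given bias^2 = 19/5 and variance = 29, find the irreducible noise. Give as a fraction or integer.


Total error = bias^2 + variance + irreducible noise. So irreducible noise = 33 - 19/5 - 29 = 1/5.

1/5


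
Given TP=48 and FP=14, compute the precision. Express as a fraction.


Precision = TP / (TP + FP) = 48 / 62 = 24/31.

24/31


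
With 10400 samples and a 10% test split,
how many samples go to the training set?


Test set = 10400 * 10% = 1040. Training set = 10400 - 1040 = 9360.

9360


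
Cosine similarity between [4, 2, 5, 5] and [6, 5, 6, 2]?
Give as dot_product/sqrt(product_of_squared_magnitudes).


dot = 74. |a|^2 = 70, |b|^2 = 101. cos = 74/sqrt(7070).

74/sqrt(7070)


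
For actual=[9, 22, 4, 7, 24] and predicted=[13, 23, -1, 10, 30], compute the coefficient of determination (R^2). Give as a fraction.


Mean(y) = 66/5. SS_res = 87. SS_tot = 1674/5. R^2 = 1 - 87/(1674/5) = 413/558.

413/558


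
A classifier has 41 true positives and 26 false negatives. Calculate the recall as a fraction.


Recall = TP / (TP + FN) = 41 / 67 = 41/67.

41/67


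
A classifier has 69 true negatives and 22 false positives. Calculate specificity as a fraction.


Specificity = TN / (TN + FP) = 69 / 91 = 69/91.

69/91


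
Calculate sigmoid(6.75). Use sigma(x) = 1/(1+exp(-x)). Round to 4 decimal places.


sigma(6.75) = 1/(1+e^(-6.75)) = 1/(1+0.001171) = 1/1.001171 = 0.9988.

0.9988


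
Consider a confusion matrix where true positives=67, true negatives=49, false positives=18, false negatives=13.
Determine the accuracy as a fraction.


Accuracy = (TP + TN) / (TP + TN + FP + FN) = (67 + 49) / 147 = 116/147.

116/147


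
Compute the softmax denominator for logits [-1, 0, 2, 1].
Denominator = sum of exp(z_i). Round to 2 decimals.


Denom = e^-1=0.3679 + e^0=1.0000 + e^2=7.3891 + e^1=2.7183. Sum = 11.4753, which rounds to 11.48.

11.48


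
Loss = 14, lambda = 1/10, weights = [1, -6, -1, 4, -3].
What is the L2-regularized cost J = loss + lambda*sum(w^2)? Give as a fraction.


L2 sq norm = sum(w^2) = 63. J = 14 + 1/10 * 63 = 203/10.

203/10


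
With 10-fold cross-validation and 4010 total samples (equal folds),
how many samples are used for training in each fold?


Each validation fold has 4010/10 = 401 samples. Training set = 4010 - 401 = 3609.

3609


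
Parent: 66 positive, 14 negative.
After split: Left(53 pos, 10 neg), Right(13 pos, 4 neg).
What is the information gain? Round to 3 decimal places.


H(parent) = 0.6690. H(left) = 0.6313, H(right) = 0.7871. Weighted = (63/80)*0.6313 + (17/80)*0.7871 = 0.6644. IG = 0.6690 - 0.6644 = 0.0046, which rounds to 0.005.

0.005


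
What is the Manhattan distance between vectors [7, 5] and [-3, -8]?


d = sum of absolute differences: |7--3|=10 + |5--8|=13 = 23.

23


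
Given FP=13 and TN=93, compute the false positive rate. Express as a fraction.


FPR = FP / (FP + TN) = 13 / 106 = 13/106.

13/106


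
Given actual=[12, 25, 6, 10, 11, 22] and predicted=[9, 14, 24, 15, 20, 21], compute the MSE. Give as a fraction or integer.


MSE = (1/6) * ((12-9)^2=9 + (25-14)^2=121 + (6-24)^2=324 + (10-15)^2=25 + (11-20)^2=81 + (22-21)^2=1). Sum = 561. MSE = 187/2.

187/2


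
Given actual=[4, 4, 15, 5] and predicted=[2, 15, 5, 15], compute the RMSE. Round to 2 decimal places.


MSE = 81.2500. RMSE = sqrt(81.2500) = 9.01.

9.01


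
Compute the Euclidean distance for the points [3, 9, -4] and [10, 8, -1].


d = sqrt(sum of squared differences). (3-10)^2=49, (9-8)^2=1, (-4--1)^2=9. Sum = 59.

sqrt(59)


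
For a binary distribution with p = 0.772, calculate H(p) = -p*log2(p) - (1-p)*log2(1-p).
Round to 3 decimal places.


H = -0.772*log2(0.772) - 0.228*log2(0.228) = 0.775.

0.775


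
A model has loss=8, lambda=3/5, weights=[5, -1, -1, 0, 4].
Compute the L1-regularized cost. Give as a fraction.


L1 norm = sum(|w|) = 11. J = 8 + 3/5 * 11 = 73/5.

73/5


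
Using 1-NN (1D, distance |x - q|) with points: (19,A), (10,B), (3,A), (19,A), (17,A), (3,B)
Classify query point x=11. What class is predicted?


Distances: |19-11|=8, |10-11|=1, |3-11|=8, |19-11|=8, |17-11|=6, |3-11|=8. 1 nearest: (10,B). Counts: {'B': 1}. Majority class: B.

B


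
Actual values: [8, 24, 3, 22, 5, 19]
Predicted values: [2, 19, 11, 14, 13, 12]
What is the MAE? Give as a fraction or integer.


MAE = (1/6) * (|8-2|=6 + |24-19|=5 + |3-11|=8 + |22-14|=8 + |5-13|=8 + |19-12|=7). Sum = 42. MAE = 7.

7


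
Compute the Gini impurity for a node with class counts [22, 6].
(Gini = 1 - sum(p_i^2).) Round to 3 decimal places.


Total = 28. Proportions: 22/28, 6/28. sum(p_i^2) = 0.6633. Gini = 1 - 0.6633 = 0.3367, which rounds to 0.337.

0.337


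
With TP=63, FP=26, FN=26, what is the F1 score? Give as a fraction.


Precision = 63/89 = 63/89. Recall = 63/89 = 63/89. F1 = 2*P*R/(P+R) = 63/89.

63/89


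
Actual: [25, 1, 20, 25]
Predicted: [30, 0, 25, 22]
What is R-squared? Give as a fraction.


Mean(y) = 71/4. SS_res = 60. SS_tot = 1563/4. R^2 = 1 - 60/(1563/4) = 441/521.

441/521


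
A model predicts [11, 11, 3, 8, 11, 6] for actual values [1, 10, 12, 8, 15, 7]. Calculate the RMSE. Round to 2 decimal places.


MSE = 33.1667. RMSE = sqrt(33.1667) = 5.76.

5.76


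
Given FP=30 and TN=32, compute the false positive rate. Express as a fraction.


FPR = FP / (FP + TN) = 30 / 62 = 15/31.

15/31


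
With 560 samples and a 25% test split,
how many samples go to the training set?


Test set = 560 * 25% = 140. Training set = 560 - 140 = 420.

420


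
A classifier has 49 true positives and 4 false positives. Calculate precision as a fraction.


Precision = TP / (TP + FP) = 49 / 53 = 49/53.

49/53


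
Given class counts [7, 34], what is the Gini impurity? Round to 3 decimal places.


Total = 41. Proportions: 7/41, 34/41. sum(p_i^2) = 0.7168. Gini = 1 - 0.7168 = 0.2832, which rounds to 0.283.

0.283


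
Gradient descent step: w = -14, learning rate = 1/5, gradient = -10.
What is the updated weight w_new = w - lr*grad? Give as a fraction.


w_new = -14 - 1/5 * -10 = -14 - -2 = -12.

-12


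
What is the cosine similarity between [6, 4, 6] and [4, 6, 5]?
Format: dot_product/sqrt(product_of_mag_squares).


dot = 78. |a|^2 = 88, |b|^2 = 77. cos = 78/sqrt(6776).

78/sqrt(6776)


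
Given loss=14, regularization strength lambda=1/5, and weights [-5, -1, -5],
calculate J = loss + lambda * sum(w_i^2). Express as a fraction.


L2 sq norm = sum(w^2) = 51. J = 14 + 1/5 * 51 = 121/5.

121/5


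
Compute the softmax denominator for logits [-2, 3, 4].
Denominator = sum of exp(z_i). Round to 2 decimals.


Denom = e^-2=0.1353 + e^3=20.0855 + e^4=54.5982. Sum = 74.8190, which rounds to 74.82.

74.82


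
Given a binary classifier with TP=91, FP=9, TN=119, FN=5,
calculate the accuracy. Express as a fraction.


Accuracy = (TP + TN) / (TP + TN + FP + FN) = (91 + 119) / 224 = 15/16.

15/16


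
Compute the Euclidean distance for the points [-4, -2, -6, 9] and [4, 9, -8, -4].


d = sqrt(sum of squared differences). (-4-4)^2=64, (-2-9)^2=121, (-6--8)^2=4, (9--4)^2=169. Sum = 358.

sqrt(358)


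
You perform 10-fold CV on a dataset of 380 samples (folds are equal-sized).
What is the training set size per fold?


Each validation fold has 380/10 = 38 samples. Training set = 380 - 38 = 342.

342


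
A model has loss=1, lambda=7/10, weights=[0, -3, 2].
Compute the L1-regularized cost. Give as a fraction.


L1 norm = sum(|w|) = 5. J = 1 + 7/10 * 5 = 9/2.

9/2


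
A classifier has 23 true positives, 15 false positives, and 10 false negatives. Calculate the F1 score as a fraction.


Precision = 23/38 = 23/38. Recall = 23/33 = 23/33. F1 = 2*P*R/(P+R) = 46/71.

46/71


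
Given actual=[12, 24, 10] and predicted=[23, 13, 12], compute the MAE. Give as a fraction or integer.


MAE = (1/3) * (|12-23|=11 + |24-13|=11 + |10-12|=2). Sum = 24. MAE = 8.

8


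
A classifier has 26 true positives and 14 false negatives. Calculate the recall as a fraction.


Recall = TP / (TP + FN) = 26 / 40 = 13/20.

13/20


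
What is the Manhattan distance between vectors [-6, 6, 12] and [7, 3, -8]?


d = sum of absolute differences: |-6-7|=13 + |6-3|=3 + |12--8|=20 = 36.

36


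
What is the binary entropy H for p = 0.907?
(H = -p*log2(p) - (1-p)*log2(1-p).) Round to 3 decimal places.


H = -0.907*log2(0.907) - 0.093*log2(0.093) = 0.446.

0.446


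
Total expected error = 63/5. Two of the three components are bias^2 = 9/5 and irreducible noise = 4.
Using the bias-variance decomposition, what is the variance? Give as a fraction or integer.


Total error = bias^2 + variance + irreducible noise. So variance = 63/5 - 9/5 - 4 = 34/5.

34/5
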